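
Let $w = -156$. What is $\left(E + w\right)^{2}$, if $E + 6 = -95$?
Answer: $66049$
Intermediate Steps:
$E = -101$ ($E = -6 - 95 = -101$)
$\left(E + w\right)^{2} = \left(-101 - 156\right)^{2} = \left(-257\right)^{2} = 66049$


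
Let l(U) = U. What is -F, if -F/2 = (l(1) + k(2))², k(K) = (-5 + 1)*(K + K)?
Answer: 450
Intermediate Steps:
k(K) = -8*K
F = -450 (F = -2*(1 - 8*2)² = -2*(1 - 16)² = -2*(-15)² = -2*225 = -450)
-F = -1*(-450) = 450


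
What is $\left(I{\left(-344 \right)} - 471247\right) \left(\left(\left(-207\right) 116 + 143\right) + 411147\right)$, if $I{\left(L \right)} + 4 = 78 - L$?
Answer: $-182341713462$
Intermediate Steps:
$I{\left(L \right)} = 74 - L$ ($I{\left(L \right)} = -4 - \left(-78 + L\right) = 74 - L$)
$\left(I{\left(-344 \right)} - 471247\right) \left(\left(\left(-207\right) 116 + 143\right) + 411147\right) = \left(\left(74 - -344\right) - 471247\right) \left(\left(\left(-207\right) 116 + 143\right) + 411147\right) = \left(\left(74 + 344\right) - 471247\right) \left(\left(-24012 + 143\right) + 411147\right) = \left(418 - 471247\right) \left(-23869 + 411147\right) = \left(-470829\right) 387278 = -182341713462$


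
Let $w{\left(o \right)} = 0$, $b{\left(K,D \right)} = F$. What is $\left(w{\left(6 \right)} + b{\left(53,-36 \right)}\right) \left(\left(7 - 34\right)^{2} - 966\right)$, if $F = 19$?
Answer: $-4503$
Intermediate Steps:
$b{\left(K,D \right)} = 19$
$\left(w{\left(6 \right)} + b{\left(53,-36 \right)}\right) \left(\left(7 - 34\right)^{2} - 966\right) = \left(0 + 19\right) \left(\left(7 - 34\right)^{2} - 966\right) = 19 \left(\left(-27\right)^{2} - 966\right) = 19 \left(729 - 966\right) = 19 \left(-237\right) = -4503$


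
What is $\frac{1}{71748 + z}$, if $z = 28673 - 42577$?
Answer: $\frac{1}{57844} \approx 1.7288 \cdot 10^{-5}$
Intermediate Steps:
$z = -13904$ ($z = 28673 - 42577 = -13904$)
$\frac{1}{71748 + z} = \frac{1}{71748 - 13904} = \frac{1}{57844}$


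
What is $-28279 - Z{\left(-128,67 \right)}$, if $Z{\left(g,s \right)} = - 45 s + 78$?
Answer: $-25342$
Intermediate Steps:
$Z{\left(g,s \right)} = 78 - 45 s$
$-28279 - Z{\left(-128,67 \right)} = -28279 - \left(78 - 3015\right) = -28279 - -2937 = -28279 + 2937 = -25342$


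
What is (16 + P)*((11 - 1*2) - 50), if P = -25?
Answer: 369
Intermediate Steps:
(16 + P)*((11 - 1*2) - 50) = (16 - 25)*((11 - 1*2) - 50) = -9*((11 - 2) - 50) = -9*(9 - 50) = -9*(-41) = 369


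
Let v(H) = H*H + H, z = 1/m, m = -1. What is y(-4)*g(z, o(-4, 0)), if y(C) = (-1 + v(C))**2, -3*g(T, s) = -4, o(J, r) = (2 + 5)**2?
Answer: 484/3 ≈ 161.33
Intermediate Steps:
z = -1 (z = 1/(-1) = -1)
v(H) = H + H**2 (v(H) = H**2 + H = H + H**2)
o(J, r) = 49 (o(J, r) = 7**2 = 49)
g(T, s) = 4/3 (g(T, s) = -1/3*(-4) = 4/3)
y(C) = (-1 + C*(1 + C))**2
y(-4)*g(z, o(-4, 0)) = (-1 - 4*(1 - 4))**2*(4/3) = (-1 - 4*(-3))**2*(4/3) = (-1 + 12)**2*(4/3) = 11**2*(4/3) = 121*(4/3) = 484/3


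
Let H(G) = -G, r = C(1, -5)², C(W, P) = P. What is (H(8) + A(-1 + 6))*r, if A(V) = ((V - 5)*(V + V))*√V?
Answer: -200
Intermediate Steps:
A(V) = 2*V^(3/2)*(-5 + V) (A(V) = ((-5 + V)*(2*V))*√V = (2*V*(-5 + V))*√V = 2*V^(3/2)*(-5 + V))
r = 25 (r = (-5)² = 25)
(H(8) + A(-1 + 6))*r = (-1*8 + 2*(-1 + 6)^(3/2)*(-5 + (-1 + 6)))*25 = (-8 + 2*5^(3/2)*(-5 + 5))*25 = (-8 + 2*(5*√5)*0)*25 = (-8 + 0)*25 = -8*25 = -200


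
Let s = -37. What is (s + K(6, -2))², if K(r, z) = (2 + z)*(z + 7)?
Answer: 1369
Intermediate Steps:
K(r, z) = (2 + z)*(7 + z)
(s + K(6, -2))² = (-37 + (14 + (-2)² + 9*(-2)))² = (-37 + (14 + 4 - 18))² = (-37 + 0)² = (-37)² = 1369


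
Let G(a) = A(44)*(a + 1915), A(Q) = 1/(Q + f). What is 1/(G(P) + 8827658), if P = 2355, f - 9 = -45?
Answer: 4/35312767 ≈ 1.1327e-7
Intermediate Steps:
f = -36 (f = 9 - 45 = -36)
A(Q) = 1/(-36 + Q) (A(Q) = 1/(Q - 36) = 1/(-36 + Q))
G(a) = 1915/8 + a/8 (G(a) = (a + 1915)/(-36 + 44) = (1915 + a)/8 = 1915/8 + a/8)
1/(G(P) + 8827658) = 1/((1915/8 + (⅛)*2355) + 8827658) = 1/((1915/8 + 2355/8) + 8827658) = 1/(2135/4 + 8827658) = 1/(35312767/4) = 4/35312767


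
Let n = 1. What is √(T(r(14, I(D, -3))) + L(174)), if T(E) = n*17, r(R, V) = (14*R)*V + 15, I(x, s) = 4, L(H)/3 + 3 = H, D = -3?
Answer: √530 ≈ 23.022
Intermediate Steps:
L(H) = -9 + 3*H
r(R, V) = 15 + 14*R*V (r(R, V) = 14*R*V + 15 = 15 + 14*R*V)
T(E) = 17 (T(E) = 1*17 = 17)
√(T(r(14, I(D, -3))) + L(174)) = √(17 + (-9 + 3*174)) = √(17 + (-9 + 522)) = √(17 + 513) = √530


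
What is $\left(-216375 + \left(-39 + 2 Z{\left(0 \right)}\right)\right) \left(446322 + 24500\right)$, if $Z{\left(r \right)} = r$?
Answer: $-101892472308$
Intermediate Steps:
$\left(-216375 + \left(-39 + 2 Z{\left(0 \right)}\right)\right) \left(446322 + 24500\right) = \left(-216375 + \left(-39 + 2 \cdot 0\right)\right) \left(446322 + 24500\right) = \left(-216375 + \left(-39 + 0\right)\right) 470822 = \left(-216375 - 39\right) 470822 = \left(-216414\right) 470822 = -101892472308$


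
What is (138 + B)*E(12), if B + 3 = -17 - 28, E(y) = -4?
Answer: -360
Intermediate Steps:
B = -48 (B = -3 + (-17 - 28) = -3 - 45 = -48)
(138 + B)*E(12) = (138 - 48)*(-4) = 90*(-4) = -360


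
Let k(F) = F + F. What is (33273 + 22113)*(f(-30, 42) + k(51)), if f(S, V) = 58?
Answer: 8861760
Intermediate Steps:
k(F) = 2*F
(33273 + 22113)*(f(-30, 42) + k(51)) = (33273 + 22113)*(58 + 2*51) = 55386*(58 + 102) = 55386*160 = 8861760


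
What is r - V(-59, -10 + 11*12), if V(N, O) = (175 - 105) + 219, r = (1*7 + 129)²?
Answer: 18207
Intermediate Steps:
r = 18496 (r = (7 + 129)² = 136² = 18496)
V(N, O) = 289 (V(N, O) = 70 + 219 = 289)
r - V(-59, -10 + 11*12) = 18496 - 1*289 = 18496 - 289 = 18207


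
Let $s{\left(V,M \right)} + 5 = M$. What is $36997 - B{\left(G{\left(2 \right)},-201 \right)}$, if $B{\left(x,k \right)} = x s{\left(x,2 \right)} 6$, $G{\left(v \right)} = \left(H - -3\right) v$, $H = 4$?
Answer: $37249$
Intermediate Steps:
$s{\left(V,M \right)} = -5 + M$
$G{\left(v \right)} = 7 v$ ($G{\left(v \right)} = \left(4 - -3\right) v = \left(4 + 3\right) v = 7 v$)
$B{\left(x,k \right)} = - 18 x$ ($B{\left(x,k \right)} = x \left(-5 + 2\right) 6 = x \left(-3\right) 6 = - 3 x 6 = - 18 x$)
$36997 - B{\left(G{\left(2 \right)},-201 \right)} = 36997 - - 18 \cdot 7 \cdot 2 = 36997 - \left(-18\right) 14 = 36997 - -252 = 36997 + 252 = 37249$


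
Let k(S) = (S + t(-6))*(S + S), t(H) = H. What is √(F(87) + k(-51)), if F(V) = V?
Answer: √5901 ≈ 76.818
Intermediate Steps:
k(S) = 2*S*(-6 + S) (k(S) = (S - 6)*(S + S) = (-6 + S)*(2*S) = 2*S*(-6 + S))
√(F(87) + k(-51)) = √(87 + 2*(-51)*(-6 - 51)) = √(87 + 2*(-51)*(-57)) = √(87 + 5814) = √5901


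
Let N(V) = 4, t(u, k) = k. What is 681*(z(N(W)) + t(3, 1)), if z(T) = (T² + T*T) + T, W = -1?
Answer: 25197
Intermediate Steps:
z(T) = T + 2*T² (z(T) = (T² + T²) + T = 2*T² + T = T + 2*T²)
681*(z(N(W)) + t(3, 1)) = 681*(4*(1 + 2*4) + 1) = 681*(4*(1 + 8) + 1) = 681*(4*9 + 1) = 681*(36 + 1) = 681*37 = 25197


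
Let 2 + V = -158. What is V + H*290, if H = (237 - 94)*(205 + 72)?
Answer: 11487030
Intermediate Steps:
V = -160 (V = -2 - 158 = -160)
H = 39611 (H = 143*277 = 39611)
V + H*290 = -160 + 39611*290 = -160 + 11487190 = 11487030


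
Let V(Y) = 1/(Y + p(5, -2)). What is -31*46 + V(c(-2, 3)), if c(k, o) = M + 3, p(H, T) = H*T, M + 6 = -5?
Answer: -25669/18 ≈ -1426.1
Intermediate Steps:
M = -11 (M = -6 - 5 = -11)
c(k, o) = -8 (c(k, o) = -11 + 3 = -8)
V(Y) = 1/(-10 + Y) (V(Y) = 1/(Y + 5*(-2)) = 1/(Y - 10) = 1/(-10 + Y))
-31*46 + V(c(-2, 3)) = -31*46 + 1/(-10 - 8) = -1426 + 1/(-18) = -1426 - 1/18 = -25669/18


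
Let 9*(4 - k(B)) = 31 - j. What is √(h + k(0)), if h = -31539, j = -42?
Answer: 4*I*√17743/3 ≈ 177.6*I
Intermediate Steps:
k(B) = -37/9 (k(B) = 4 - (31 - 1*(-42))/9 = 4 - (31 + 42)/9 = 4 - ⅑*73 = 4 - 73/9 = -37/9)
√(h + k(0)) = √(-31539 - 37/9) = √(-283888/9) = 4*I*√17743/3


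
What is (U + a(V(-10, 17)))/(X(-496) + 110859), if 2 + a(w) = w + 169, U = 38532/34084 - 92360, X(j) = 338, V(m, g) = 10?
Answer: -785481710/947509637 ≈ -0.82900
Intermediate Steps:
U = -786989927/8521 (U = 38532*(1/34084) - 92360 = 9633/8521 - 92360 = -786989927/8521 ≈ -92359.)
a(w) = 167 + w (a(w) = -2 + (w + 169) = -2 + (169 + w) = 167 + w)
(U + a(V(-10, 17)))/(X(-496) + 110859) = (-786989927/8521 + (167 + 10))/(338 + 110859) = (-786989927/8521 + 177)/111197 = -785481710/8521*1/111197 = -785481710/947509637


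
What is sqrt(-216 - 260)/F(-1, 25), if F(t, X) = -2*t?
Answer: I*sqrt(119) ≈ 10.909*I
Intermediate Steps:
sqrt(-216 - 260)/F(-1, 25) = sqrt(-216 - 260)/((-2*(-1))) = sqrt(-476)/2 = (2*I*sqrt(119))*(1/2) = I*sqrt(119)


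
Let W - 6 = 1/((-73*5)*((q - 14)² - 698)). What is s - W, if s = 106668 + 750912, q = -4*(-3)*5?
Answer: 443854575181/517570 ≈ 8.5757e+5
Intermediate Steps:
q = 60 (q = 12*5 = 60)
s = 857580
W = 3105419/517570 (W = 6 + 1/((-73*5)*((60 - 14)² - 698)) = 6 + 1/(-365*(46² - 698)) = 6 + 1/(-365*(2116 - 698)) = 6 + 1/(-365*1418) = 6 + 1/(-517570) = 6 - 1/517570 = 3105419/517570 ≈ 6.0000)
s - W = 857580 - 1*3105419/517570 = 857580 - 3105419/517570 = 443854575181/517570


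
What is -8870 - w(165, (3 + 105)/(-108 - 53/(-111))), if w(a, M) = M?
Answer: -105851462/11935 ≈ -8869.0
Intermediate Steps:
-8870 - w(165, (3 + 105)/(-108 - 53/(-111))) = -8870 - (3 + 105)/(-108 - 53/(-111)) = -8870 - 108/(-108 - 53*(-1/111)) = -8870 - 108/(-108 + 53/111) = -8870 - 108/(-11935/111) = -8870 - 108*(-111)/11935 = -8870 - 1*(-11988/11935) = -8870 + 11988/11935 = -105851462/11935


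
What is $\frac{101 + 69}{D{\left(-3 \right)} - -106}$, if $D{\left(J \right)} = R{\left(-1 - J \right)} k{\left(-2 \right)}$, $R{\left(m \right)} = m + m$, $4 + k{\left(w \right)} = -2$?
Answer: $\frac{85}{41} \approx 2.0732$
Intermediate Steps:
$k{\left(w \right)} = -6$ ($k{\left(w \right)} = -4 - 2 = -6$)
$R{\left(m \right)} = 2 m$
$D{\left(J \right)} = 12 + 12 J$ ($D{\left(J \right)} = 2 \left(-1 - J\right) \left(-6\right) = \left(-2 - 2 J\right) \left(-6\right) = 12 + 12 J$)
$\frac{101 + 69}{D{\left(-3 \right)} - -106} = \frac{101 + 69}{\left(12 + 12 \left(-3\right)\right) - -106} = \frac{1}{\left(12 - 36\right) + 106} \cdot 170 = \frac{1}{-24 + 106} \cdot 170 = \frac{1}{82} \cdot 170 = \frac{85}{41}$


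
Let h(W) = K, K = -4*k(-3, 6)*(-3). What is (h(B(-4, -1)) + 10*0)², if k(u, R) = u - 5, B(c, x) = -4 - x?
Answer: 9216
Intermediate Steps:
k(u, R) = -5 + u
K = -96 (K = -4*(-5 - 3)*(-3) = -4*(-8)*(-3) = 32*(-3) = -96)
h(W) = -96
(h(B(-4, -1)) + 10*0)² = (-96 + 10*0)² = (-96 + 0)² = (-96)² = 9216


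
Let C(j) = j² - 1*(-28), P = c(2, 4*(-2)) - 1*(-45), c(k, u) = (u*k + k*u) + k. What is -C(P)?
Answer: -253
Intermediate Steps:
c(k, u) = k + 2*k*u (c(k, u) = (k*u + k*u) + k = 2*k*u + k = k + 2*k*u)
P = 15 (P = 2*(1 + 2*(4*(-2))) - 1*(-45) = 2*(1 + 2*(-8)) + 45 = 2*(1 - 16) + 45 = 2*(-15) + 45 = -30 + 45 = 15)
C(j) = 28 + j² (C(j) = j² + 28 = 28 + j²)
-C(P) = -(28 + 15²) = -(28 + 225) = -1*253 = -253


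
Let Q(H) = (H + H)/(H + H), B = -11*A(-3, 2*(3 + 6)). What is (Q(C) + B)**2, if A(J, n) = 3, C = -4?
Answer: 1024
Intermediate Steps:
B = -33 (B = -11*3 = -33)
Q(H) = 1 (Q(H) = (2*H)/((2*H)) = (2*H)*(1/(2*H)) = 1)
(Q(C) + B)**2 = (1 - 33)**2 = (-32)**2 = 1024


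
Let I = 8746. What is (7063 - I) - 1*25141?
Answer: -26824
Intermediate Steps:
(7063 - I) - 1*25141 = (7063 - 1*8746) - 1*25141 = (7063 - 8746) - 25141 = -1683 - 25141 = -26824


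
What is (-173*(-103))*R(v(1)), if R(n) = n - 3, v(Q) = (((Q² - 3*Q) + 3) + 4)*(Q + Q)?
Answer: 124733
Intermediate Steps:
v(Q) = 2*Q*(7 + Q² - 3*Q) (v(Q) = ((3 + Q² - 3*Q) + 4)*(2*Q) = (7 + Q² - 3*Q)*(2*Q) = 2*Q*(7 + Q² - 3*Q))
R(n) = -3 + n
(-173*(-103))*R(v(1)) = (-173*(-103))*(-3 + 2*1*(7 + 1² - 3*1)) = 17819*(-3 + 2*1*(7 + 1 - 3)) = 17819*(-3 + 2*1*5) = 17819*(-3 + 10) = 17819*7 = 124733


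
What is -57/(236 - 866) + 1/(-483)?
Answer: 61/690 ≈ 0.088406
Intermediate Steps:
-57/(236 - 866) + 1/(-483) = -57/(-630) - 1/483 = -1/630*(-57) - 1/483 = 19/210 - 1/483 = 61/690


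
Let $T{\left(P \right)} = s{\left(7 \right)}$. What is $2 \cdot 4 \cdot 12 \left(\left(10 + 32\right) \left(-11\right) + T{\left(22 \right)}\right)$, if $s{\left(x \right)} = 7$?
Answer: $-43680$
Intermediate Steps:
$T{\left(P \right)} = 7$
$2 \cdot 4 \cdot 12 \left(\left(10 + 32\right) \left(-11\right) + T{\left(22 \right)}\right) = 2 \cdot 4 \cdot 12 \left(\left(10 + 32\right) \left(-11\right) + 7\right) = 8 \cdot 12 \left(42 \left(-11\right) + 7\right) = 96 \left(-462 + 7\right) = 96 \left(-455\right) = -43680$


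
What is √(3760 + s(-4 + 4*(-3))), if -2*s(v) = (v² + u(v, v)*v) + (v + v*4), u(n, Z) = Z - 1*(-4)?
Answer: 2*√894 ≈ 59.800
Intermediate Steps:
u(n, Z) = 4 + Z (u(n, Z) = Z + 4 = 4 + Z)
s(v) = -5*v/2 - v²/2 - v*(4 + v)/2 (s(v) = -((v² + (4 + v)*v) + (v + v*4))/2 = -((v² + v*(4 + v)) + (v + 4*v))/2 = -((v² + v*(4 + v)) + 5*v)/2 = -(v² + 5*v + v*(4 + v))/2 = -5*v/2 - v²/2 - v*(4 + v)/2)
√(3760 + s(-4 + 4*(-3))) = √(3760 - (-4 + 4*(-3))*(9 + 2*(-4 + 4*(-3)))/2) = √(3760 - (-4 - 12)*(9 + 2*(-4 - 12))/2) = √(3760 - ½*(-16)*(9 + 2*(-16))) = √(3760 - ½*(-16)*(9 - 32)) = √(3760 - ½*(-16)*(-23)) = √(3760 - 184) = √3576 = 2*√894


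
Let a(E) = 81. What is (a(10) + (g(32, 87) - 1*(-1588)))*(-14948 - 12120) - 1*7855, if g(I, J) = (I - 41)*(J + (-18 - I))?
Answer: -36170703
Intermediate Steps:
g(I, J) = (-41 + I)*(-18 + J - I)
(a(10) + (g(32, 87) - 1*(-1588)))*(-14948 - 12120) - 1*7855 = (81 + ((738 - 1*32² - 41*87 + 23*32 + 32*87) - 1*(-1588)))*(-14948 - 12120) - 1*7855 = (81 + ((738 - 1*1024 - 3567 + 736 + 2784) + 1588))*(-27068) - 7855 = (81 + ((738 - 1024 - 3567 + 736 + 2784) + 1588))*(-27068) - 7855 = (81 + (-333 + 1588))*(-27068) - 7855 = (81 + 1255)*(-27068) - 7855 = 1336*(-27068) - 7855 = -36162848 - 7855 = -36170703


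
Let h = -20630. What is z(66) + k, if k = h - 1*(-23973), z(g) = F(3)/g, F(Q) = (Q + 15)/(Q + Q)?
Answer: 73547/22 ≈ 3343.0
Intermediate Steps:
F(Q) = (15 + Q)/(2*Q) (F(Q) = (15 + Q)/((2*Q)) = (15 + Q)*(1/(2*Q)) = (15 + Q)/(2*Q))
z(g) = 3/g (z(g) = ((½)*(15 + 3)/3)/g = ((½)*(⅓)*18)/g = 3/g)
k = 3343 (k = -20630 - 1*(-23973) = -20630 + 23973 = 3343)
z(66) + k = 3/66 + 3343 = 3*(1/66) + 3343 = 1/22 + 3343 = 73547/22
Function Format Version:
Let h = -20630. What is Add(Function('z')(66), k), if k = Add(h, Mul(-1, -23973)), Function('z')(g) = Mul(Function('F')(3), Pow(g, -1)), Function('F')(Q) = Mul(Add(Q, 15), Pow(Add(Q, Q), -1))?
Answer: Rational(73547, 22) ≈ 3343.0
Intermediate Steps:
Function('F')(Q) = Mul(Rational(1, 2), Pow(Q, -1), Add(15, Q)) (Function('F')(Q) = Mul(Add(15, Q), Pow(Mul(2, Q), -1)) = Mul(Add(15, Q), Mul(Rational(1, 2), Pow(Q, -1))) = Mul(Rational(1, 2), Pow(Q, -1), Add(15, Q)))
Function('z')(g) = Mul(3, Pow(g, -1)) (Function('z')(g) = Mul(Mul(Rational(1, 2), Pow(3, -1), Add(15, 3)), Pow(g, -1)) = Mul(Mul(Rational(1, 2), Rational(1, 3), 18), Pow(g, -1)) = Mul(3, Pow(g, -1)))
k = 3343 (k = Add(-20630, Mul(-1, -23973)) = Add(-20630, 23973) = 3343)
Add(Function('z')(66), k) = Add(Mul(3, Pow(66, -1)), 3343) = Add(Mul(3, Rational(1, 66)), 3343) = Add(Rational(1, 22), 3343) = Rational(73547, 22)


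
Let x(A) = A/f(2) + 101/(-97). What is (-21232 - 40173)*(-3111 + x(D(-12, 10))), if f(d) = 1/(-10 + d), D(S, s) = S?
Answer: 17964401180/97 ≈ 1.8520e+8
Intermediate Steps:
x(A) = -101/97 - 8*A (x(A) = A/(1/(-10 + 2)) + 101/(-97) = A/(1/(-8)) + 101*(-1/97) = A/(-⅛) - 101/97 = A*(-8) - 101/97 = -8*A - 101/97 = -101/97 - 8*A)
(-21232 - 40173)*(-3111 + x(D(-12, 10))) = (-21232 - 40173)*(-3111 + (-101/97 - 8*(-12))) = -61405*(-3111 + (-101/97 + 96)) = -61405*(-3111 + 9211/97) = -61405*(-292556/97) = 17964401180/97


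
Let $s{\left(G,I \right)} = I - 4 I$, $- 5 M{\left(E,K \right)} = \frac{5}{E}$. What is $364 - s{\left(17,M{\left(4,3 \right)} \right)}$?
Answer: $\frac{1453}{4} \approx 363.25$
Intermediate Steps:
$M{\left(E,K \right)} = - \frac{1}{E}$ ($M{\left(E,K \right)} = - \frac{5 \frac{1}{E}}{5} = - \frac{1}{E}$)
$s{\left(G,I \right)} = - 3 I$
$364 - s{\left(17,M{\left(4,3 \right)} \right)} = 364 - - 3 \left(- \frac{1}{4}\right) = 364 - - 3 \left(\left(-1\right) \frac{1}{4}\right) = 364 - \left(-3\right) \left(- \frac{1}{4}\right) = 364 - \frac{3}{4} = \frac{1453}{4}$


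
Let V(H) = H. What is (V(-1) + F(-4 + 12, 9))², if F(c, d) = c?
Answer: 49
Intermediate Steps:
(V(-1) + F(-4 + 12, 9))² = (-1 + (-4 + 12))² = (-1 + 8)² = 7² = 49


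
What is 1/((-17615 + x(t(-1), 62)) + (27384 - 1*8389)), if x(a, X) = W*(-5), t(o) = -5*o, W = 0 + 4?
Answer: 1/1360 ≈ 0.00073529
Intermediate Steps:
W = 4
x(a, X) = -20 (x(a, X) = 4*(-5) = -20)
1/((-17615 + x(t(-1), 62)) + (27384 - 1*8389)) = 1/((-17615 - 20) + (27384 - 1*8389)) = 1/(-17635 + (27384 - 8389)) = 1/(-17635 + 18995) = 1/1360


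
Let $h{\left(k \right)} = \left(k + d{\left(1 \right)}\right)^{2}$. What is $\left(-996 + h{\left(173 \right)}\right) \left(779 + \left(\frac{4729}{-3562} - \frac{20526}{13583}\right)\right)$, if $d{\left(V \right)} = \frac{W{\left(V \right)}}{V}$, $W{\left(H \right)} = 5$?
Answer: $\frac{4205906164880}{176579} \approx 2.3819 \cdot 10^{7}$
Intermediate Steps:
$d{\left(V \right)} = \frac{5}{V}$
$h{\left(k \right)} = \left(5 + k\right)^{2}$ ($h{\left(k \right)} = \left(k + \frac{5}{1}\right)^{2} = \left(k + 5 \cdot 1\right)^{2} = \left(k + 5\right)^{2} = \left(5 + k\right)^{2}$)
$\left(-996 + h{\left(173 \right)}\right) \left(779 + \left(\frac{4729}{-3562} - \frac{20526}{13583}\right)\right) = \left(-996 + \left(5 + 173\right)^{2}\right) \left(779 + \left(\frac{4729}{-3562} - \frac{20526}{13583}\right)\right) = \left(-996 + 178^{2}\right) \left(779 + \left(4729 \left(- \frac{1}{3562}\right) - \frac{20526}{13583}\right)\right) = \left(-996 + 31684\right) \left(779 - \frac{137347619}{48382646}\right) = 30688 \left(779 - \frac{137347619}{48382646}\right) = 30688 \cdot \frac{37552733615}{48382646} = \frac{4205906164880}{176579}$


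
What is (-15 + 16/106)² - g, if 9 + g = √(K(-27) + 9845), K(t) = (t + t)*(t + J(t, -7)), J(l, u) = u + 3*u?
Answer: 644650/2809 - √12815 ≈ 116.29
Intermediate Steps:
J(l, u) = 4*u
K(t) = 2*t*(-28 + t) (K(t) = (t + t)*(t + 4*(-7)) = (2*t)*(t - 28) = (2*t)*(-28 + t) = 2*t*(-28 + t))
g = -9 + √12815 (g = -9 + √(2*(-27)*(-28 - 27) + 9845) = -9 + √(2*(-27)*(-55) + 9845) = -9 + √(2970 + 9845) = -9 + √12815 ≈ 104.20)
(-15 + 16/106)² - g = (-15 + 16/106)² - (-9 + √12815) = (-15 + 16*(1/106))² + (9 - √12815) = (-15 + 8/53)² + (9 - √12815) = (-787/53)² + (9 - √12815) = 619369/2809 + (9 - √12815) = 644650/2809 - √12815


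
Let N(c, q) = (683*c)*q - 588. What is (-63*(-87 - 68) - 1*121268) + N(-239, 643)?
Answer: -105073482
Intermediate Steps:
N(c, q) = -588 + 683*c*q (N(c, q) = 683*c*q - 588 = -588 + 683*c*q)
(-63*(-87 - 68) - 1*121268) + N(-239, 643) = (-63*(-87 - 68) - 1*121268) + (-588 + 683*(-239)*643) = (-63*(-155) - 121268) + (-588 - 104961391) = (9765 - 121268) - 104961979 = -111503 - 104961979 = -105073482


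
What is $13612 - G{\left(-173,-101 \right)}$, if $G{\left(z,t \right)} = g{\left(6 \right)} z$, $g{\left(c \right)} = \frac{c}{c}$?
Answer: $13785$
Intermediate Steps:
$g{\left(c \right)} = 1$
$G{\left(z,t \right)} = z$ ($G{\left(z,t \right)} = 1 z = z$)
$13612 - G{\left(-173,-101 \right)} = 13612 - -173 = 13612 + 173 = 13785$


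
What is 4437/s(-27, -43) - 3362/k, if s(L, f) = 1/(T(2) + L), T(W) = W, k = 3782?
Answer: -209760856/1891 ≈ -1.1093e+5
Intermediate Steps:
s(L, f) = 1/(2 + L)
4437/s(-27, -43) - 3362/k = 4437/(1/(2 - 27)) - 3362/3782 = 4437/(1/(-25)) - 3362*1/3782 = 4437/(-1/25) - 1681/1891 = 4437*(-25) - 1681/1891 = -110925 - 1681/1891 = -209760856/1891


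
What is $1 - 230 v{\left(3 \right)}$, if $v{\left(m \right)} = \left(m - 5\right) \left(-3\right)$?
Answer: $-1379$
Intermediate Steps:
$v{\left(m \right)} = 15 - 3 m$ ($v{\left(m \right)} = \left(-5 + m\right) \left(-3\right) = 15 - 3 m$)
$1 - 230 v{\left(3 \right)} = 1 - 230 \left(15 - 9\right) = 1 - 1380 = -1379$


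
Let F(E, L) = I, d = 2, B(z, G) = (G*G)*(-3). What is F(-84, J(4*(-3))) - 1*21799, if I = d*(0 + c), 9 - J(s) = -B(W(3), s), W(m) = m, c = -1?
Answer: -21801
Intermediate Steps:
B(z, G) = -3*G**2 (B(z, G) = G**2*(-3) = -3*G**2)
J(s) = 9 - 3*s**2 (J(s) = 9 - (-1)*(-3*s**2) = 9 - 3*s**2)
I = -2 (I = 2*(0 - 1) = 2*(-1) = -2)
F(E, L) = -2
F(-84, J(4*(-3))) - 1*21799 = -2 - 1*21799 = -2 - 21799 = -21801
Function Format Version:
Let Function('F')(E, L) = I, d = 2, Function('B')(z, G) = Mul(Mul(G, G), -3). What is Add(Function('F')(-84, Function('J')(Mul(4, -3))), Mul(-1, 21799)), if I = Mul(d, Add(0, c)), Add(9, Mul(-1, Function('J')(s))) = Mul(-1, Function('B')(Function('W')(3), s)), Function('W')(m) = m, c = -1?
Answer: -21801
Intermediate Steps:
Function('B')(z, G) = Mul(-3, Pow(G, 2)) (Function('B')(z, G) = Mul(Pow(G, 2), -3) = Mul(-3, Pow(G, 2)))
Function('J')(s) = Add(9, Mul(-3, Pow(s, 2))) (Function('J')(s) = Add(9, Mul(-1, Mul(-1, Mul(-3, Pow(s, 2))))) = Add(9, Mul(-1, Mul(3, Pow(s, 2)))) = Add(9, Mul(-3, Pow(s, 2))))
I = -2 (I = Mul(2, Add(0, -1)) = Mul(2, -1) = -2)
Function('F')(E, L) = -2
Add(Function('F')(-84, Function('J')(Mul(4, -3))), Mul(-1, 21799)) = Add(-2, Mul(-1, 21799)) = Add(-2, -21799) = -21801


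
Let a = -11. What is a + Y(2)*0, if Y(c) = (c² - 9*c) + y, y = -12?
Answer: -11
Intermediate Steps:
Y(c) = -12 + c² - 9*c (Y(c) = (c² - 9*c) - 12 = -12 + c² - 9*c)
a + Y(2)*0 = -11 + (-12 + 2² - 9*2)*0 = -11 + (-12 + 4 - 18)*0 = -11 - 26*0 = -11 + 0 = -11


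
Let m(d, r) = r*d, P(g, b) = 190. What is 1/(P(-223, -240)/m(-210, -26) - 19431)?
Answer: -546/10609307 ≈ -5.1464e-5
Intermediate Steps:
m(d, r) = d*r
1/(P(-223, -240)/m(-210, -26) - 19431) = 1/(190/((-210*(-26))) - 19431) = 1/(190/5460 - 19431) = 1/(190*(1/5460) - 19431) = 1/(19/546 - 19431) = 1/(-10609307/546) = -546/10609307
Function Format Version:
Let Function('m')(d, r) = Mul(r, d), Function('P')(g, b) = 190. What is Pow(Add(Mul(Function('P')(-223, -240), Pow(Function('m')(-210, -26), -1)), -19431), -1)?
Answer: Rational(-546, 10609307) ≈ -5.1464e-5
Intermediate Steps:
Function('m')(d, r) = Mul(d, r)
Pow(Add(Mul(Function('P')(-223, -240), Pow(Function('m')(-210, -26), -1)), -19431), -1) = Pow(Add(Mul(190, Pow(Mul(-210, -26), -1)), -19431), -1) = Pow(Add(Mul(190, Pow(5460, -1)), -19431), -1) = Pow(Add(Mul(190, Rational(1, 5460)), -19431), -1) = Pow(Add(Rational(19, 546), -19431), -1) = Pow(Rational(-10609307, 546), -1) = Rational(-546, 10609307)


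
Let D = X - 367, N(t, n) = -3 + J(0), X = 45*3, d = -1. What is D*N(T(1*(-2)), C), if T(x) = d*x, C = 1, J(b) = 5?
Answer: -464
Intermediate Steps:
T(x) = -x
X = 135
N(t, n) = 2 (N(t, n) = -3 + 5 = 2)
D = -232 (D = 135 - 367 = -232)
D*N(T(1*(-2)), C) = -232*2 = -464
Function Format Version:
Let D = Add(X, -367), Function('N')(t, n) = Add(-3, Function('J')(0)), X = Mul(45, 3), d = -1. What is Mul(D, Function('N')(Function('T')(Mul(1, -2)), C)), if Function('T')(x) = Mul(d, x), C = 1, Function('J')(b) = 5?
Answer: -464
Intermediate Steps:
Function('T')(x) = Mul(-1, x)
X = 135
Function('N')(t, n) = 2 (Function('N')(t, n) = Add(-3, 5) = 2)
D = -232 (D = Add(135, -367) = -232)
Mul(D, Function('N')(Function('T')(Mul(1, -2)), C)) = Mul(-232, 2) = -464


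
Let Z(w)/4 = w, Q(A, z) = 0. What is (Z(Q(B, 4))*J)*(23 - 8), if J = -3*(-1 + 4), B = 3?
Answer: 0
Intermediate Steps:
Z(w) = 4*w
J = -9 (J = -3*3 = -9)
(Z(Q(B, 4))*J)*(23 - 8) = ((4*0)*(-9))*(23 - 8) = (0*(-9))*15 = 0*15 = 0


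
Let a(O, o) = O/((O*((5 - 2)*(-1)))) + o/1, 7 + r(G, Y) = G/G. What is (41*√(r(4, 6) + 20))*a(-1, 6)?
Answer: 697*√14/3 ≈ 869.31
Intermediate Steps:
r(G, Y) = -6 (r(G, Y) = -7 + G/G = -7 + 1 = -6)
a(O, o) = -⅓ + o (a(O, o) = O/((O*(3*(-1)))) + o*1 = O/((O*(-3))) + o = O/((-3*O)) + o = O*(-1/(3*O)) + o = -⅓ + o)
(41*√(r(4, 6) + 20))*a(-1, 6) = (41*√(-6 + 20))*(-⅓ + 6) = (41*√14)*(17/3) = 697*√14/3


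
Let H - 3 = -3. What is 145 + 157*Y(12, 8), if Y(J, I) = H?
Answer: 145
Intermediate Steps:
H = 0 (H = 3 - 3 = 0)
Y(J, I) = 0
145 + 157*Y(12, 8) = 145 + 157*0 = 145 + 0 = 145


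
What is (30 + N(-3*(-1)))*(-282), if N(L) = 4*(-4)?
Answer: -3948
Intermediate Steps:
N(L) = -16
(30 + N(-3*(-1)))*(-282) = (30 - 16)*(-282) = 14*(-282) = -3948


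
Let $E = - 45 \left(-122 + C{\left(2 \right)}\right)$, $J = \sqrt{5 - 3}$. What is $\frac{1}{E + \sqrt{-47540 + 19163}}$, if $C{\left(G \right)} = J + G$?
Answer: $\frac{1}{3 \left(1800 - 15 \sqrt{2} + i \sqrt{3153}\right)} \approx 0.00018721 - 5.9096 \cdot 10^{-6} i$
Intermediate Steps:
$J = \sqrt{2} \approx 1.4142$
$C{\left(G \right)} = G + \sqrt{2}$ ($C{\left(G \right)} = \sqrt{2} + G = G + \sqrt{2}$)
$E = 5400 - 45 \sqrt{2}$ ($E = - 45 \left(-122 + \left(2 + \sqrt{2}\right)\right) = - 45 \left(-120 + \sqrt{2}\right) = 5400 - 45 \sqrt{2} \approx 5336.4$)
$\frac{1}{E + \sqrt{-47540 + 19163}} = \frac{1}{\left(5400 - 45 \sqrt{2}\right) + \sqrt{-47540 + 19163}} = \frac{1}{\left(5400 - 45 \sqrt{2}\right) + \sqrt{-28377}} = \frac{1}{\left(5400 - 45 \sqrt{2}\right) + 3 i \sqrt{3153}} = \frac{1}{5400 - 45 \sqrt{2} + 3 i \sqrt{3153}}$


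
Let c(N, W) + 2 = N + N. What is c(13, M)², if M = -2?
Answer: 576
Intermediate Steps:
c(N, W) = -2 + 2*N (c(N, W) = -2 + (N + N) = -2 + 2*N)
c(13, M)² = (-2 + 2*13)² = (-2 + 26)² = 24² = 576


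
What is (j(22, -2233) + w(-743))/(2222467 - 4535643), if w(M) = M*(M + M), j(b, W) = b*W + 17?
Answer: -1054989/2313176 ≈ -0.45608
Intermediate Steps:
j(b, W) = 17 + W*b (j(b, W) = W*b + 17 = 17 + W*b)
w(M) = 2*M² (w(M) = M*(2*M) = 2*M²)
(j(22, -2233) + w(-743))/(2222467 - 4535643) = ((17 - 2233*22) + 2*(-743)²)/(2222467 - 4535643) = ((17 - 49126) + 2*552049)/(-2313176) = (-49109 + 1104098)*(-1/2313176) = 1054989*(-1/2313176) = -1054989/2313176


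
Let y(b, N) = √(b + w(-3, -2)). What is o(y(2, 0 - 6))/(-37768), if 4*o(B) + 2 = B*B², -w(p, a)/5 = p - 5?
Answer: 1/75536 - 21*√42/75536 ≈ -0.0017885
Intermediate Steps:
w(p, a) = 25 - 5*p (w(p, a) = -5*(p - 5) = -5*(-5 + p) = 25 - 5*p)
y(b, N) = √(40 + b) (y(b, N) = √(b + (25 - 5*(-3))) = √(b + (25 + 15)) = √(b + 40) = √(40 + b))
o(B) = -½ + B³/4 (o(B) = -½ + (B*B²)/4 = -½ + B³/4)
o(y(2, 0 - 6))/(-37768) = (-½ + (√(40 + 2))³/4)/(-37768) = (-½ + (√42)³/4)*(-1/37768) = (-½ + (42*√42)/4)*(-1/37768) = (-½ + 21*√42/2)*(-1/37768) = 1/75536 - 21*√42/75536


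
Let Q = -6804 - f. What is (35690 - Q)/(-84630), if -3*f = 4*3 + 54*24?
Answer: -21029/42315 ≈ -0.49696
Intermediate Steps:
f = -436 (f = -(4*3 + 54*24)/3 = -(12 + 1296)/3 = -1/3*1308 = -436)
Q = -6368 (Q = -6804 - 1*(-436) = -6804 + 436 = -6368)
(35690 - Q)/(-84630) = (35690 - 1*(-6368))/(-84630) = (35690 + 6368)*(-1/84630) = 42058*(-1/84630) = -21029/42315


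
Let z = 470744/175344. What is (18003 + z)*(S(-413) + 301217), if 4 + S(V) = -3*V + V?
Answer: 119199267589283/21918 ≈ 5.4384e+9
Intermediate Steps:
S(V) = -4 - 2*V (S(V) = -4 + (-3*V + V) = -4 - 2*V)
z = 58843/21918 (z = 470744*(1/175344) = 58843/21918 ≈ 2.6847)
(18003 + z)*(S(-413) + 301217) = (18003 + 58843/21918)*((-4 - 2*(-413)) + 301217) = 394648597*((-4 + 826) + 301217)/21918 = 394648597*(822 + 301217)/21918 = (394648597/21918)*302039 = 119199267589283/21918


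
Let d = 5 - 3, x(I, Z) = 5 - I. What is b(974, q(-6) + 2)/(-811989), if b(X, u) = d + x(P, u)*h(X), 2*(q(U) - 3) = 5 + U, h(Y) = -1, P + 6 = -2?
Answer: 11/811989 ≈ 1.3547e-5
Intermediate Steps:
P = -8 (P = -6 - 2 = -8)
q(U) = 11/2 + U/2 (q(U) = 3 + (5 + U)/2 = 3 + (5/2 + U/2) = 11/2 + U/2)
d = 2
b(X, u) = -11 (b(X, u) = 2 + (5 - 1*(-8))*(-1) = 2 + (5 + 8)*(-1) = 2 + 13*(-1) = 2 - 13 = -11)
b(974, q(-6) + 2)/(-811989) = -11/(-811989) = -11*(-1/811989) = 11/811989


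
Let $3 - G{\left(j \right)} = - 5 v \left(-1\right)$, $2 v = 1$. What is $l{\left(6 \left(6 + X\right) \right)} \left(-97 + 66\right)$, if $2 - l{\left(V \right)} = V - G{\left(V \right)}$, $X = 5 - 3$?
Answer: $\frac{2821}{2} \approx 1410.5$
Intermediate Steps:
$v = \frac{1}{2}$ ($v = \frac{1}{2} \cdot 1 = \frac{1}{2} \approx 0.5$)
$G{\left(j \right)} = \frac{1}{2}$ ($G{\left(j \right)} = 3 - \left(-5\right) \frac{1}{2} \left(-1\right) = 3 - \left(- \frac{5}{2}\right) \left(-1\right) = 3 - \frac{5}{2} = \frac{1}{2}$)
$X = 2$ ($X = 5 - 3 = 2$)
$l{\left(V \right)} = \frac{5}{2} - V$ ($l{\left(V \right)} = 2 - \left(V - \frac{1}{2}\right) = 2 - \left(- \frac{1}{2} + V\right) = \frac{5}{2} - V$)
$l{\left(6 \left(6 + X\right) \right)} \left(-97 + 66\right) = \left(\frac{5}{2} - 6 \left(6 + 2\right)\right) \left(-97 + 66\right) = \left(\frac{5}{2} - 6 \cdot 8\right) \left(-31\right) = \left(\frac{5}{2} - 48\right) \left(-31\right) = \left(- \frac{91}{2}\right) \left(-31\right) = \frac{2821}{2}$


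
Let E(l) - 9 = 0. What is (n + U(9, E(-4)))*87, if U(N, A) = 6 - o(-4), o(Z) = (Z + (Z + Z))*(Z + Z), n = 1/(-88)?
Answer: -689127/88 ≈ -7831.0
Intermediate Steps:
n = -1/88 ≈ -0.011364
E(l) = 9 (E(l) = 9 + 0 = 9)
o(Z) = 6*Z² (o(Z) = (Z + 2*Z)*(2*Z) = (3*Z)*(2*Z) = 6*Z²)
U(N, A) = -90 (U(N, A) = 6 - 6*(-4)² = 6 - 6*16 = 6 - 1*96 = 6 - 96 = -90)
(n + U(9, E(-4)))*87 = (-1/88 - 90)*87 = -7921/88*87 = -689127/88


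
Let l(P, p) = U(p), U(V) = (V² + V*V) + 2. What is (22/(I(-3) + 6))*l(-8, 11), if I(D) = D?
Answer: 5368/3 ≈ 1789.3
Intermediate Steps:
U(V) = 2 + 2*V² (U(V) = (V² + V²) + 2 = 2*V² + 2 = 2 + 2*V²)
l(P, p) = 2 + 2*p²
(22/(I(-3) + 6))*l(-8, 11) = (22/(-3 + 6))*(2 + 2*11²) = (22/3)*(2 + 2*121) = ((⅓)*22)*(2 + 242) = (22/3)*244 = 5368/3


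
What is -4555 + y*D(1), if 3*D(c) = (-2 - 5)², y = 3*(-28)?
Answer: -5927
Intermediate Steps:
y = -84
D(c) = 49/3 (D(c) = (-2 - 5)²/3 = (⅓)*(-7)² = (⅓)*49 = 49/3)
-4555 + y*D(1) = -4555 - 84*49/3 = -4555 - 1372 = -5927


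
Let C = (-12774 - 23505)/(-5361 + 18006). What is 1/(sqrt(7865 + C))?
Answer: sqrt(191605470)/1227366 ≈ 0.011278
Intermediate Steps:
C = -4031/1405 (C = -36279/12645 = -36279*1/12645 = -4031/1405 ≈ -2.8690)
1/(sqrt(7865 + C)) = 1/(sqrt(7865 - 4031/1405)) = 1/(sqrt(11046294/1405)) = 1/(9*sqrt(191605470)/1405) = sqrt(191605470)/1227366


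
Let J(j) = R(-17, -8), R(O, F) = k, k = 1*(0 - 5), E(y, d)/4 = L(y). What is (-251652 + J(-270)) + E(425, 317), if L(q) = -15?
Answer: -251717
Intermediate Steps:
E(y, d) = -60 (E(y, d) = 4*(-15) = -60)
k = -5 (k = 1*(-5) = -5)
R(O, F) = -5
J(j) = -5
(-251652 + J(-270)) + E(425, 317) = (-251652 - 5) - 60 = -251657 - 60 = -251717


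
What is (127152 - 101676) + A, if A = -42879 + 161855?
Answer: 144452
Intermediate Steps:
A = 118976
(127152 - 101676) + A = (127152 - 101676) + 118976 = 25476 + 118976 = 144452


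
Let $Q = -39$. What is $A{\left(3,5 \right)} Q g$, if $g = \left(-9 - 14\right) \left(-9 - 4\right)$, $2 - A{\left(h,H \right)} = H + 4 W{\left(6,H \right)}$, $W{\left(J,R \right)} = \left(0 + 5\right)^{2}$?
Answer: $1201083$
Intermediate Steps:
$W{\left(J,R \right)} = 25$ ($W{\left(J,R \right)} = 5^{2} = 25$)
$A{\left(h,H \right)} = -98 - H$ ($A{\left(h,H \right)} = 2 - \left(H + 4 \cdot 25\right) = 2 - \left(H + 100\right) = 2 - \left(100 + H\right) = -98 - H$)
$g = 299$ ($g = \left(-23\right) \left(-13\right) = 299$)
$A{\left(3,5 \right)} Q g = \left(-98 - 5\right) \left(-39\right) 299 = \left(-103\right) \left(-39\right) 299 = 4017 \cdot 299 = 1201083$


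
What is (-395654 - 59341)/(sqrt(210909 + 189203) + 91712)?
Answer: -2608031340/525668177 + 454995*sqrt(25007)/2102672708 ≈ -4.9271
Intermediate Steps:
(-395654 - 59341)/(sqrt(210909 + 189203) + 91712) = -454995/(sqrt(400112) + 91712) = -454995/(4*sqrt(25007) + 91712) = -454995/(91712 + 4*sqrt(25007))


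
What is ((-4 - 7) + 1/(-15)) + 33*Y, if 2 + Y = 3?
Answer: 329/15 ≈ 21.933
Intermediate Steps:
Y = 1 (Y = -2 + 3 = 1)
((-4 - 7) + 1/(-15)) + 33*Y = ((-4 - 7) + 1/(-15)) + 33*1 = (-11 - 1/15) + 33 = -166/15 + 33 = 329/15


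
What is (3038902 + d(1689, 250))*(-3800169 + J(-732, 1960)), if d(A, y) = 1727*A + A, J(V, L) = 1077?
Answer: -22633067795448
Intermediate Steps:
d(A, y) = 1728*A
(3038902 + d(1689, 250))*(-3800169 + J(-732, 1960)) = (3038902 + 1728*1689)*(-3800169 + 1077) = (3038902 + 2918592)*(-3799092) = 5957494*(-3799092) = -22633067795448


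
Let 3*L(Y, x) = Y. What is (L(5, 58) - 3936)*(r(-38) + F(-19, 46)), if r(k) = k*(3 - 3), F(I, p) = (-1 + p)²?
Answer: -7967025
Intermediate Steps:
L(Y, x) = Y/3
r(k) = 0 (r(k) = k*0 = 0)
(L(5, 58) - 3936)*(r(-38) + F(-19, 46)) = ((⅓)*5 - 3936)*(0 + (-1 + 46)²) = (5/3 - 3936)*(0 + 45²) = -11803*(0 + 2025)/3 = -11803/3*2025 = -7967025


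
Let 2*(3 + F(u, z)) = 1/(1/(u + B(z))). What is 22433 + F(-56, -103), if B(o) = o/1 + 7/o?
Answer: 2302098/103 ≈ 22350.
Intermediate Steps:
B(o) = o + 7/o (B(o) = o*1 + 7/o = o + 7/o)
F(u, z) = -3 + u/2 + z/2 + 7/(2*z) (F(u, z) = -3 + 1/(2*(1/(u + (z + 7/z)))) = -3 + 1/(2*(1/(u + z + 7/z))) = -3 + (u + z + 7/z)/2 = -3 + (u/2 + z/2 + 7/(2*z)) = -3 + u/2 + z/2 + 7/(2*z))
22433 + F(-56, -103) = 22433 + (½)*(7 + (-103)² - 103*(-6 - 56))/(-103) = 22433 + (½)*(-1/103)*(7 + 10609 - 103*(-62)) = 22433 + (½)*(-1/103)*(7 + 10609 + 6386) = 22433 + (½)*(-1/103)*17002 = 22433 - 8501/103 = 2302098/103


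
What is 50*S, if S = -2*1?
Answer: -100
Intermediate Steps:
S = -2
50*S = 50*(-2) = -100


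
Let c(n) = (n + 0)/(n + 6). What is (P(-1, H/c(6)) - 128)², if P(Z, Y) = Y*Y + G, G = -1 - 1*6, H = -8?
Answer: 14641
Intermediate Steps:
c(n) = n/(6 + n)
G = -7 (G = -1 - 6 = -7)
P(Z, Y) = -7 + Y² (P(Z, Y) = Y*Y - 7 = Y² - 7 = -7 + Y²)
(P(-1, H/c(6)) - 128)² = ((-7 + (-8/(6/(6 + 6)))²) - 128)² = ((-7 + (-8/(6/12))²) - 128)² = ((-7 + (-8/(6*(1/12)))²) - 128)² = ((-7 + (-8/½)²) - 128)² = ((-7 + (-8*2)²) - 128)² = ((-7 + (-16)²) - 128)² = ((-7 + 256) - 128)² = (249 - 128)² = 121² = 14641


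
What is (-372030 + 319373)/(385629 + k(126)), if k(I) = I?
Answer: -52657/385755 ≈ -0.13650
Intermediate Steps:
(-372030 + 319373)/(385629 + k(126)) = (-372030 + 319373)/(385629 + 126) = -52657/385755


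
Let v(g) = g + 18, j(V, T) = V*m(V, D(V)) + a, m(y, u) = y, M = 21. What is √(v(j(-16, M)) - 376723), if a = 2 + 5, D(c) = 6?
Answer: I*√376442 ≈ 613.55*I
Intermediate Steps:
a = 7
j(V, T) = 7 + V² (j(V, T) = V*V + 7 = V² + 7 = 7 + V²)
v(g) = 18 + g
√(v(j(-16, M)) - 376723) = √((18 + (7 + (-16)²)) - 376723) = √((18 + (7 + 256)) - 376723) = √((18 + 263) - 376723) = √(281 - 376723) = √(-376442) = I*√376442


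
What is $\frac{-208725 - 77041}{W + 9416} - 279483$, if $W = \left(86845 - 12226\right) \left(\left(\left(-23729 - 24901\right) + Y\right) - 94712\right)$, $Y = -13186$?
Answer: $- \frac{1632174210139081}{5839976708} \approx -2.7948 \cdot 10^{5}$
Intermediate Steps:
$W = -11679962832$ ($W = \left(86845 - 12226\right) \left(\left(\left(-23729 - 24901\right) - 13186\right) - 94712\right) = 74619 \left(\left(-48630 - 13186\right) - 94712\right) = 74619 \left(-61816 - 94712\right) = 74619 \left(-156528\right) = -11679962832$)
$\frac{-208725 - 77041}{W + 9416} - 279483 = \frac{-208725 - 77041}{-11679962832 + 9416} - 279483 = - \frac{285766}{-11679953416} - 279483 = \left(-285766\right) \left(- \frac{1}{11679953416}\right) - 279483 = \frac{142883}{5839976708} - 279483 = - \frac{1632174210139081}{5839976708}$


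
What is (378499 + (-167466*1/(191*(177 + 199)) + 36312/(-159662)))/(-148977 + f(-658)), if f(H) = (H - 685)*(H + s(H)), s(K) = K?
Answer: 1084987127911681/4639290925570228 ≈ 0.23387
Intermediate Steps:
f(H) = 2*H*(-685 + H) (f(H) = (H - 685)*(H + H) = (-685 + H)*(2*H) = 2*H*(-685 + H))
(378499 + (-167466*1/(191*(177 + 199)) + 36312/(-159662)))/(-148977 + f(-658)) = (378499 + (-167466*1/(191*(177 + 199)) + 36312/(-159662)))/(-148977 + 2*(-658)*(-685 - 658)) = (378499 + (-167466/(191*376) + 36312*(-1/159662)))/(-148977 + 2*(-658)*(-1343)) = (378499 + (-167466/71816 - 18156/79831))/(-148977 + 1767388) = (378499 + (-167466*1/71816 - 18156/79831))/1618411 = (378499 + (-83733/35908 - 18156/79831))*(1/1618411) = (378499 - 7336434771/2866571548)*(1/1618411) = (1084987127911681/2866571548)*(1/1618411) = 1084987127911681/4639290925570228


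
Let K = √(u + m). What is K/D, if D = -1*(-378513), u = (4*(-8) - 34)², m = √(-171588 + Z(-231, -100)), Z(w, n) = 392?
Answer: √(4356 + 2*I*√42799)/378513 ≈ 0.00017456 + 8.2719e-6*I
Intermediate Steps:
m = 2*I*√42799 (m = √(-171588 + 392) = √(-171196) = 2*I*√42799 ≈ 413.76*I)
u = 4356 (u = (-32 - 34)² = (-66)² = 4356)
D = 378513
K = √(4356 + 2*I*√42799) ≈ 66.074 + 3.131*I
K/D = √(4356 + 2*I*√42799)/378513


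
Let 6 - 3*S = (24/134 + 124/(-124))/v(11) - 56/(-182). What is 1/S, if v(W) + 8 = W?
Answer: 7839/15589 ≈ 0.50285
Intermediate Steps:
v(W) = -8 + W
S = 15589/7839 (S = 2 - ((24/134 + 124/(-124))/(-8 + 11) - 56/(-182))/3 = 2 - ((24*(1/134) + 124*(-1/124))/3 - 56*(-1/182))/3 = 2 - ((12/67 - 1)*(1/3) + 4/13)/3 = 2 - (-55/67*1/3 + 4/13)/3 = 2 - (-55/201 + 4/13)/3 = 2 - 1/3*89/2613 = 2 - 89/7839 = 15589/7839 ≈ 1.9886)
1/S = 1/(15589/7839) = 7839/15589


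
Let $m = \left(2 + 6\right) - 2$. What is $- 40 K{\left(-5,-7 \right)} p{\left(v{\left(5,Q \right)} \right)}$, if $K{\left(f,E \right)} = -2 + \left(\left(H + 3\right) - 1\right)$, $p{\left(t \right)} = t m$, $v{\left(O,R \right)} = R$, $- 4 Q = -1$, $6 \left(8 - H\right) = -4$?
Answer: $-520$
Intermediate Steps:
$H = \frac{26}{3}$ ($H = 8 - - \frac{2}{3} = 8 + \frac{2}{3} = \frac{26}{3} \approx 8.6667$)
$Q = \frac{1}{4}$ ($Q = \left(- \frac{1}{4}\right) \left(-1\right) = \frac{1}{4} \approx 0.25$)
$m = 6$ ($m = 8 - 2 = 6$)
$p{\left(t \right)} = 6 t$ ($p{\left(t \right)} = t 6 = 6 t$)
$K{\left(f,E \right)} = \frac{26}{3}$ ($K{\left(f,E \right)} = -2 + \left(\left(\frac{26}{3} + 3\right) - 1\right) = -2 + \left(\frac{35}{3} - 1\right) = -2 + \frac{32}{3} = \frac{26}{3}$)
$- 40 K{\left(-5,-7 \right)} p{\left(v{\left(5,Q \right)} \right)} = \left(-40\right) \frac{26}{3} \cdot 6 \cdot \frac{1}{4} = \left(- \frac{1040}{3}\right) \frac{3}{2} = -520$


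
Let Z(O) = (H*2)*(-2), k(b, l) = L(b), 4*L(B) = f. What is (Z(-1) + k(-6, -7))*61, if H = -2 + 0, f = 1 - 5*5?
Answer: 122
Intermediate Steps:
f = -24 (f = 1 - 25 = -24)
H = -2
L(B) = -6 (L(B) = (¼)*(-24) = -6)
k(b, l) = -6
Z(O) = 8 (Z(O) = -2*2*(-2) = -4*(-2) = 8)
(Z(-1) + k(-6, -7))*61 = (8 - 6)*61 = 2*61 = 122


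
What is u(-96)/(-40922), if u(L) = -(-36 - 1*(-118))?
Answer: 41/20461 ≈ 0.0020038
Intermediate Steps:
u(L) = -82 (u(L) = -(-36 + 118) = -1*82 = -82)
u(-96)/(-40922) = -82/(-40922) = -82*(-1/40922) = 41/20461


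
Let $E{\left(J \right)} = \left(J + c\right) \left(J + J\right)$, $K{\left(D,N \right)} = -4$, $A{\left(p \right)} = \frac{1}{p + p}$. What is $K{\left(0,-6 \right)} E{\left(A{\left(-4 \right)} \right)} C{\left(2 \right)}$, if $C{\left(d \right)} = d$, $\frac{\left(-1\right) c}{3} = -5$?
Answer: $\frac{119}{4} \approx 29.75$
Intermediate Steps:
$c = 15$ ($c = \left(-3\right) \left(-5\right) = 15$)
$A{\left(p \right)} = \frac{1}{2 p}$
$E{\left(J \right)} = 2 J \left(15 + J\right)$ ($E{\left(J \right)} = \left(J + 15\right) \left(J + J\right) = \left(15 + J\right) 2 J = 2 J \left(15 + J\right)$)
$K{\left(0,-6 \right)} E{\left(A{\left(-4 \right)} \right)} C{\left(2 \right)} = - 4 \cdot 2 \frac{1}{2 \left(-4\right)} \left(15 + \frac{1}{2 \left(-4\right)}\right) 2 = - 4 \cdot 2 \cdot \frac{1}{2} \left(- \frac{1}{4}\right) \left(15 + \frac{1}{2} \left(- \frac{1}{4}\right)\right) 2 = - 4 \cdot 2 \left(- \frac{1}{8}\right) \left(15 - \frac{1}{8}\right) 2 = - 4 \cdot 2 \left(- \frac{1}{8}\right) \frac{119}{8} \cdot 2 = \left(-4\right) \left(- \frac{119}{32}\right) 2 = \frac{119}{8} \cdot 2 = \frac{119}{4}$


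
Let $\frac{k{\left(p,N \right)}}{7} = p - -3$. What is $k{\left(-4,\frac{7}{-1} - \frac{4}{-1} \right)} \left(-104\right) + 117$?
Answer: $845$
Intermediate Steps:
$k{\left(p,N \right)} = 21 + 7 p$ ($k{\left(p,N \right)} = 7 \left(p - -3\right) = 7 \left(p + 3\right) = 7 \left(3 + p\right) = 21 + 7 p$)
$k{\left(-4,\frac{7}{-1} - \frac{4}{-1} \right)} \left(-104\right) + 117 = \left(21 + 7 \left(-4\right)\right) \left(-104\right) + 117 = \left(21 - 28\right) \left(-104\right) + 117 = \left(-7\right) \left(-104\right) + 117 = 728 + 117 = 845$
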